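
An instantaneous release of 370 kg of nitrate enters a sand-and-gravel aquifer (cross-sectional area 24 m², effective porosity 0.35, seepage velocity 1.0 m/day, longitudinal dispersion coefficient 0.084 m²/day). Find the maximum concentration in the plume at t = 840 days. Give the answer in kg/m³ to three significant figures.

The peak of an instantaneous 1D plume sits at x = vt; there the Gaussian factor is 1 and C_max = M/(n_e·A·√(4πDt)), where n_e·A is the pore area the mass is dissolved in.
√(4πDt) = √(4π × 0.084 × 840) = 29.78 m, so C_max = 370/(0.35 × 24 × 29.78) = 1.48 kg/m³.

1.48 kg/m³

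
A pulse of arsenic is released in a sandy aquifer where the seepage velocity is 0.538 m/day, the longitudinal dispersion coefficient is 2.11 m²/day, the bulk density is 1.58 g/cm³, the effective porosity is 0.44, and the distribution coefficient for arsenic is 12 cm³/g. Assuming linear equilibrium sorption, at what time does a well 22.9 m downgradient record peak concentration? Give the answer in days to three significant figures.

1580 days

Retardation factor R = 1 + ρ_b·K_d/n = 1 + 1.58 × 12/0.44 = 44.09.
Sorption retards both mechanisms: v_R = v/R = 0.01220 m/day, D_R = D/R = 0.04786 m²/day.
Peak time from v_R²t² + 2D_R t − x² = 0: t = (√(D_R² + v_R²x²) − D_R)/v_R².
√(D_R² + v_R²x²) = √(0.04786² + 0.01220² × 22.9²) = 0.2834; v_R² = 0.0001488.
t = (0.2834 − 0.04786)/0.0001488 = 1580 days.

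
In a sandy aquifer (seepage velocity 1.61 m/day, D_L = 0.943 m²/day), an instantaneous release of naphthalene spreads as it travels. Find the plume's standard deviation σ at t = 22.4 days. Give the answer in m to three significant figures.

Dispersive spreading gives a Gaussian with σ² = 2Dt; advection only shifts the center.
σ = √(2 × 0.943 × 22.4) = 6.50 m.

6.50 m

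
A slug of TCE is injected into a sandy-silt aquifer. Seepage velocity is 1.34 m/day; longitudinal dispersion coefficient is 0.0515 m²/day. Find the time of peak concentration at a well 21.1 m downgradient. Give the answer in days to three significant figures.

For the 1D instantaneous-source solution, setting ∂C/∂t = 0 at fixed x gives v²t² + 2Dt − x² = 0, so t = (√(D² + v²x²) − D)/v².
√(D² + v²x²) = √(0.0515² + 1.34² × 21.1²) = 28.27; v² = 1.7956.
t = (28.27 − 0.0515)/1.7956 = 15.7 days (vs. the pure-advection estimate x/v = 15.7 d).

15.7 days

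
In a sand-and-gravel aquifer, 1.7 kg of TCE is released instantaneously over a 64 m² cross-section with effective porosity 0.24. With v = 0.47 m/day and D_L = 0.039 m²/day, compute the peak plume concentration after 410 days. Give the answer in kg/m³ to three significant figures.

The peak of an instantaneous 1D plume sits at x = vt; there the Gaussian factor is 1 and C_max = M/(n_e·A·√(4πDt)), where n_e·A is the pore area the mass is dissolved in.
√(4πDt) = √(4π × 0.039 × 410) = 14.18 m, so C_max = 1.7/(0.24 × 64 × 14.18) = 0.00781 kg/m³.

0.00781 kg/m³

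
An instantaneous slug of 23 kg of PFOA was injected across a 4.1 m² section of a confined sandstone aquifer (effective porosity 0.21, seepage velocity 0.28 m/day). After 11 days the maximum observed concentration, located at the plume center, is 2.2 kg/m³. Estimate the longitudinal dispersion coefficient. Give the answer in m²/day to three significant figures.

At the plume center C_max = M/(n_e·A·√(4πDt)), so D = M²/(4πt·(n_e·A·C_max)²).
n_e·A·C_max = 0.21 × 4.1 × 2.2 = 1.894 kg/m.
D = 23²/(4π × 11 × 1.894²) = 1.07 m²/day.

1.07 m²/day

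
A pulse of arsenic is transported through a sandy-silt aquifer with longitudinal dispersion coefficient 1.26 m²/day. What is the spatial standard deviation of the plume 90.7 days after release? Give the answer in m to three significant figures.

15.1 m

Dispersive spreading gives a Gaussian with σ² = 2Dt; advection only shifts the center.
σ = √(2 × 1.26 × 90.7) = 15.1 m.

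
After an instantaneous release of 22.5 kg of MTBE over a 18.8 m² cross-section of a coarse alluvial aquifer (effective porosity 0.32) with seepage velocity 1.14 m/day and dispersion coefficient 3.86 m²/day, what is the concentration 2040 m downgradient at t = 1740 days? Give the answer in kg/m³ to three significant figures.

0.0114 kg/m³

For an instantaneous plane source, C(x,t) = M/(n_e·A·√(4πDt)) · exp(−(x−vt)²/(4Dt)), with n_e·A the pore (flow) area.
Plume center vt = 1.14 × 1740 = 1983.6 m, so the well at 2040 m is 56.4 m downgradient of the peak.
√(4πDt) = 290.5 m, giving peak height M/(n_e·A·√(4πDt)) = 22.5/(0.32 × 18.8 × 290.5) = 0.01287 kg/m³.
(x−vt)²/(4Dt) = (56.4)²/(4 × 3.86 × 1740) = 0.1184; exp(−0.1184) = 0.8883.
C = 0.01287 × 0.8883 = 0.0114 kg/m³.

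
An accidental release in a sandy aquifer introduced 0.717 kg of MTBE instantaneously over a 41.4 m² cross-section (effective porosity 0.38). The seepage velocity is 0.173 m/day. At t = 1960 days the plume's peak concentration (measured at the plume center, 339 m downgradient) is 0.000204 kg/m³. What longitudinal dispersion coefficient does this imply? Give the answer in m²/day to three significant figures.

2.03 m²/day

At the plume center C_max = M/(n_e·A·√(4πDt)), so D = M²/(4πt·(n_e·A·C_max)²).
n_e·A·C_max = 0.38 × 41.4 × 0.000204 = 0.003209 kg/m.
D = 0.717²/(4π × 1960 × 0.003209²) = 2.03 m²/day.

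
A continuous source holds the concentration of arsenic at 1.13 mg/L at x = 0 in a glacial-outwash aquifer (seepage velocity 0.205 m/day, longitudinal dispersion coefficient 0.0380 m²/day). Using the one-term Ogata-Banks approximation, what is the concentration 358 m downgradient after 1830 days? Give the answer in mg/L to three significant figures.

For a continuous step input, C/C₀ ≈ ½·erfc((x−vt)/(2√(Dt))).
vt = 0.205 × 1830 = 375.15 m and 2√(Dt) = 2√(0.0380 × 1830) = 16.68 m.
Argument (x−vt)/(2√(Dt)) = (358 − 375.15)/16.68 = -1.028; ½·erfc(-1.028) = 0.9270.
C = 1.13 × 0.9270 = 1.05 mg/L.

1.05 mg/L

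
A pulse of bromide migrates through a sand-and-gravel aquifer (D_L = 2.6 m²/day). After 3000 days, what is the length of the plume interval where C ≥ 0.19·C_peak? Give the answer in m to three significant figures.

455 m

The plume is Gaussian with σ = √(2Dt) = √(2 × 2.6 × 3000) = 124.9 m.
C/C_peak = exp(−Δx²/(2σ²)) = 0.19 ⇒ Δx = σ·√(−2 ln 0.19) = 124.9 × 1.822 = 227.6 m.
Width = 2Δx = 455 m.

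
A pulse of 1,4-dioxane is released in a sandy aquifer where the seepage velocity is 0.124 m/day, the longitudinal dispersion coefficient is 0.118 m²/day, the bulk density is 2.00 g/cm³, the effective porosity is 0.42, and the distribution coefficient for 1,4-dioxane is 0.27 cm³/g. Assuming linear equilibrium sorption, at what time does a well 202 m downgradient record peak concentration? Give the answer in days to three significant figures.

3710 days

Retardation factor R = 1 + ρ_b·K_d/n = 1 + 2.00 × 0.27/0.42 = 2.286.
Sorption retards both mechanisms: v_R = v/R = 0.05424 m/day, D_R = D/R = 0.05162 m²/day.
Peak time from v_R²t² + 2D_R t − x² = 0: t = (√(D_R² + v_R²x²) − D_R)/v_R².
√(D_R² + v_R²x²) = √(0.05162² + 0.05424² × 202²) = 10.96; v_R² = 0.002942.
t = (10.96 − 0.05162)/0.002942 = 3710 days.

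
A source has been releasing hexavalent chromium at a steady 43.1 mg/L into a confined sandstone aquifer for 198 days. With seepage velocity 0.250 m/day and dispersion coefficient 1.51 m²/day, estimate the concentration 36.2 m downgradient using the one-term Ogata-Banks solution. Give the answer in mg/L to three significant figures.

30.5 mg/L

For a continuous step input, C/C₀ ≈ ½·erfc((x−vt)/(2√(Dt))).
vt = 0.250 × 198 = 49.5 m and 2√(Dt) = 2√(1.51 × 198) = 34.58 m.
Argument (x−vt)/(2√(Dt)) = (36.2 − 49.5)/34.58 = -0.3846; ½·erfc(-0.3846) = 0.7067.
C = 43.1 × 0.7067 = 30.5 mg/L.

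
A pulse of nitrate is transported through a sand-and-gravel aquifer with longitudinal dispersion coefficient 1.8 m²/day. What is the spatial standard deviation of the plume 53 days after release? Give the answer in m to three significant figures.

Dispersive spreading gives a Gaussian with σ² = 2Dt; advection only shifts the center.
σ = √(2 × 1.8 × 53) = 13.8 m.

13.8 m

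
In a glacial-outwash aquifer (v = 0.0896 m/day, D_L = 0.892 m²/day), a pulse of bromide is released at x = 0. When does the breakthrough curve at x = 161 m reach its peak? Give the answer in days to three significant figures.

For the 1D instantaneous-source solution, setting ∂C/∂t = 0 at fixed x gives v²t² + 2Dt − x² = 0, so t = (√(D² + v²x²) − D)/v².
√(D² + v²x²) = √(0.892² + 0.0896² × 161²) = 14.45; v² = 0.00802816.
t = (14.45 − 0.892)/0.00802816 = 1690 days (vs. the pure-advection estimate x/v = 1800 d).

1690 days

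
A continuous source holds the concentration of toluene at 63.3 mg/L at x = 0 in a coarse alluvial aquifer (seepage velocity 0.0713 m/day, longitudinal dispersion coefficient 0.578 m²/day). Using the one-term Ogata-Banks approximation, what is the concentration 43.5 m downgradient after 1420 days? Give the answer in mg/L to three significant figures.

For a continuous step input, C/C₀ ≈ ½·erfc((x−vt)/(2√(Dt))).
vt = 0.0713 × 1420 = 101.246 m and 2√(Dt) = 2√(0.578 × 1420) = 57.30 m.
Argument (x−vt)/(2√(Dt)) = (43.5 − 101.246)/57.30 = -1.008; ½·erfc(-1.008) = 0.9230.
C = 63.3 × 0.9230 = 58.4 mg/L.

58.4 mg/L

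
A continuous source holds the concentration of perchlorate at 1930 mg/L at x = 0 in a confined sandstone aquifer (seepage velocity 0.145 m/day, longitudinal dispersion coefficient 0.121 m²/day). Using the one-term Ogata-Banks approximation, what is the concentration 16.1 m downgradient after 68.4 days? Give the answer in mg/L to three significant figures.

For a continuous step input, C/C₀ ≈ ½·erfc((x−vt)/(2√(Dt))).
vt = 0.145 × 68.4 = 9.918 m and 2√(Dt) = 2√(0.121 × 68.4) = 5.754 m.
Argument (x−vt)/(2√(Dt)) = (16.1 − 9.918)/5.754 = 1.074; ½·erfc(1.074) = 0.06440.
C = 1930 × 0.06440 = 124 mg/L.

124 mg/L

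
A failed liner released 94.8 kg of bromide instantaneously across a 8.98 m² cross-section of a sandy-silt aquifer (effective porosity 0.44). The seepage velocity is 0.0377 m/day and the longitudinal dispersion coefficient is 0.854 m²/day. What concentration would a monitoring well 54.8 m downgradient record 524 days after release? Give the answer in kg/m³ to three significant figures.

0.161 kg/m³

For an instantaneous plane source, C(x,t) = M/(n_e·A·√(4πDt)) · exp(−(x−vt)²/(4Dt)), with n_e·A the pore (flow) area.
Plume center vt = 0.0377 × 524 = 19.7548 m, so the well at 54.8 m is 35.0452 m downgradient of the peak.
√(4πDt) = 74.99 m, giving peak height M/(n_e·A·√(4πDt)) = 94.8/(0.44 × 8.98 × 74.99) = 0.3199 kg/m³.
(x−vt)²/(4Dt) = (35.0452)²/(4 × 0.854 × 524) = 0.6861; exp(−0.6861) = 0.5035.
C = 0.3199 × 0.5035 = 0.161 kg/m³.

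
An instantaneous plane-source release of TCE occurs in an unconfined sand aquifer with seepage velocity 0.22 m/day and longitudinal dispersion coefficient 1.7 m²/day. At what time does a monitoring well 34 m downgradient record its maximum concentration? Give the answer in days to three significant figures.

123 days

For the 1D instantaneous-source solution, setting ∂C/∂t = 0 at fixed x gives v²t² + 2Dt − x² = 0, so t = (√(D² + v²x²) − D)/v².
√(D² + v²x²) = √(1.7² + 0.22² × 34²) = 7.671; v² = 0.0484.
t = (7.671 − 1.7)/0.0484 = 123 days (vs. the pure-advection estimate x/v = 155 d).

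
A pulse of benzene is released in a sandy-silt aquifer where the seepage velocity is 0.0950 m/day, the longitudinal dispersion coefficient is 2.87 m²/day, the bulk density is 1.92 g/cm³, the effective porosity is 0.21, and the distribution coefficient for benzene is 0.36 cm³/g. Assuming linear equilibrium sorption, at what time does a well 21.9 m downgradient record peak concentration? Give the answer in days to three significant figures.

Retardation factor R = 1 + ρ_b·K_d/n = 1 + 1.92 × 0.36/0.21 = 4.291.
Sorption retards both mechanisms: v_R = v/R = 0.02214 m/day, D_R = D/R = 0.6688 m²/day.
Peak time from v_R²t² + 2D_R t − x² = 0: t = (√(D_R² + v_R²x²) − D_R)/v_R².
√(D_R² + v_R²x²) = √(0.6688² + 0.02214² × 21.9²) = 0.8261; v_R² = 0.0004902.
t = (0.8261 − 0.6688)/0.0004902 = 321 days.

321 days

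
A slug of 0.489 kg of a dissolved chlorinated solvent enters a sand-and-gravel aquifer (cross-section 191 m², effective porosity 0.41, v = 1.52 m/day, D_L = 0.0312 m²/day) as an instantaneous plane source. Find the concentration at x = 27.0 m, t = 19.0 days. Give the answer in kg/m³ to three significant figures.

0.000515 kg/m³

For an instantaneous plane source, C(x,t) = M/(n_e·A·√(4πDt)) · exp(−(x−vt)²/(4Dt)), with n_e·A the pore (flow) area.
Plume center vt = 1.52 × 19.0 = 28.88 m, so the well at 27.0 m is 1.88 m upgradient of the peak.
√(4πDt) = 2.729 m, giving peak height M/(n_e·A·√(4πDt)) = 0.489/(0.41 × 191 × 2.729) = 0.002288 kg/m³.
(x−vt)²/(4Dt) = (-1.88)²/(4 × 0.0312 × 19.0) = 1.491; exp(−1.491) = 0.2251.
C = 0.002288 × 0.2251 = 0.000515 kg/m³.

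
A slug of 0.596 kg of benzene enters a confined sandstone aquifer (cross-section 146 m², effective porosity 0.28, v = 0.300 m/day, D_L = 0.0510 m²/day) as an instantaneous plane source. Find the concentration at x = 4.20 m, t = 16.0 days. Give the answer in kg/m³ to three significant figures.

For an instantaneous plane source, C(x,t) = M/(n_e·A·√(4πDt)) · exp(−(x−vt)²/(4Dt)), with n_e·A the pore (flow) area.
Plume center vt = 0.300 × 16.0 = 4.8 m, so the well at 4.20 m is 0.6 m upgradient of the peak.
√(4πDt) = 3.202 m, giving peak height M/(n_e·A·√(4πDt)) = 0.596/(0.28 × 146 × 3.202) = 0.004553 kg/m³.
(x−vt)²/(4Dt) = (-0.6)²/(4 × 0.0510 × 16.0) = 0.1103; exp(−0.1103) = 0.8956.
C = 0.004553 × 0.8956 = 0.00408 kg/m³.

0.00408 kg/m³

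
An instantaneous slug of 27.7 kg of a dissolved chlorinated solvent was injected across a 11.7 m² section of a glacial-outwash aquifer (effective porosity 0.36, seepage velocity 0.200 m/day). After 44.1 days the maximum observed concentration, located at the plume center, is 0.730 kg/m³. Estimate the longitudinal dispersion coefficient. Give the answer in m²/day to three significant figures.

0.146 m²/day

At the plume center C_max = M/(n_e·A·√(4πDt)), so D = M²/(4πt·(n_e·A·C_max)²).
n_e·A·C_max = 0.36 × 11.7 × 0.730 = 3.075 kg/m.
D = 27.7²/(4π × 44.1 × 3.075²) = 0.146 m²/day.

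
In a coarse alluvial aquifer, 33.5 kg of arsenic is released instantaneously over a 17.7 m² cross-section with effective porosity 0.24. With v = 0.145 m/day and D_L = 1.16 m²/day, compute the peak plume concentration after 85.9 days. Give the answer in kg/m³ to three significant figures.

The peak of an instantaneous 1D plume sits at x = vt; there the Gaussian factor is 1 and C_max = M/(n_e·A·√(4πDt)), where n_e·A is the pore area the mass is dissolved in.
√(4πDt) = √(4π × 1.16 × 85.9) = 35.39 m, so C_max = 33.5/(0.24 × 17.7 × 35.39) = 0.223 kg/m³.

0.223 kg/m³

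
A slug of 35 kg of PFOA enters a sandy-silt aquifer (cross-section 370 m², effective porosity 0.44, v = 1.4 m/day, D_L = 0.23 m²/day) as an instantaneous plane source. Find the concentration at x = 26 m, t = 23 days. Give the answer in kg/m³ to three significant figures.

For an instantaneous plane source, C(x,t) = M/(n_e·A·√(4πDt)) · exp(−(x−vt)²/(4Dt)), with n_e·A the pore (flow) area.
Plume center vt = 1.4 × 23 = 32.2 m, so the well at 26 m is 6.2 m upgradient of the peak.
√(4πDt) = 8.153 m, giving peak height M/(n_e·A·√(4πDt)) = 35/(0.44 × 370 × 8.153) = 0.02637 kg/m³.
(x−vt)²/(4Dt) = (-6.2)²/(4 × 0.23 × 23) = 1.817; exp(−1.817) = 0.1625.
C = 0.02637 × 0.1625 = 0.00429 kg/m³.

0.00429 kg/m³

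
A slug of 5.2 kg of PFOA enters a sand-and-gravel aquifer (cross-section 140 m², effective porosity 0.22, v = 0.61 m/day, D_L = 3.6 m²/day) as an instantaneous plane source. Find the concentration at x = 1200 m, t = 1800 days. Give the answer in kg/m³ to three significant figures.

0.000396 kg/m³

For an instantaneous plane source, C(x,t) = M/(n_e·A·√(4πDt)) · exp(−(x−vt)²/(4Dt)), with n_e·A the pore (flow) area.
Plume center vt = 0.61 × 1800 = 1098 m, so the well at 1200 m is 102 m downgradient of the peak.
√(4πDt) = 285.4 m, giving peak height M/(n_e·A·√(4πDt)) = 5.2/(0.22 × 140 × 285.4) = 0.0005916 kg/m³.
(x−vt)²/(4Dt) = (102)²/(4 × 3.6 × 1800) = 0.4014; exp(−0.4014) = 0.6694.
C = 0.0005916 × 0.6694 = 0.000396 kg/m³.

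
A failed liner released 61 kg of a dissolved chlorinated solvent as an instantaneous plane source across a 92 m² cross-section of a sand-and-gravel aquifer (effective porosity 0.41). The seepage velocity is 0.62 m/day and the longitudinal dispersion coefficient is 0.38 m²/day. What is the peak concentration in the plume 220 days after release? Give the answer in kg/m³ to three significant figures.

The peak of an instantaneous 1D plume sits at x = vt; there the Gaussian factor is 1 and C_max = M/(n_e·A·√(4πDt)), where n_e·A is the pore area the mass is dissolved in.
√(4πDt) = √(4π × 0.38 × 220) = 32.41 m, so C_max = 61/(0.41 × 92 × 32.41) = 0.0499 kg/m³.

0.0499 kg/m³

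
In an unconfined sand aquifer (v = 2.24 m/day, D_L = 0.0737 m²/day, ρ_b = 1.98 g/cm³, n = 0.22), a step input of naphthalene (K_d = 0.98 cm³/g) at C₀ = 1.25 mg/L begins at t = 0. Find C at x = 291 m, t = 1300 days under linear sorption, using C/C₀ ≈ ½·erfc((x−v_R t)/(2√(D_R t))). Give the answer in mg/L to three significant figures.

1.12 mg/L

Retardation factor R = 1 + ρ_b·K_d/n = 1 + 1.98 × 0.98/0.22 = 9.820.
Sorption retards both mechanisms: v_R = v/R = 0.2281 m/day, D_R = D/R = 0.007505 m²/day.
v_R·t = 0.2281 × 1300 = 296.53 m; 2√(D_R t) = 6.247 m; argument = (291 − 296.53)/6.247 = -0.8852.
C = C₀ × ½·erfc(-0.8852) = 1.25 × 0.8947 = 1.12 mg/L.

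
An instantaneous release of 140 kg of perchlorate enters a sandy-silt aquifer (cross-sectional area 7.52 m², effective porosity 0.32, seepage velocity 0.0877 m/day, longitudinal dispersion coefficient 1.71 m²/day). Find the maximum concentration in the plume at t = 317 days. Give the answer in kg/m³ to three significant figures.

The peak of an instantaneous 1D plume sits at x = vt; there the Gaussian factor is 1 and C_max = M/(n_e·A·√(4πDt)), where n_e·A is the pore area the mass is dissolved in.
√(4πDt) = √(4π × 1.71 × 317) = 82.53 m, so C_max = 140/(0.32 × 7.52 × 82.53) = 0.705 kg/m³.

0.705 kg/m³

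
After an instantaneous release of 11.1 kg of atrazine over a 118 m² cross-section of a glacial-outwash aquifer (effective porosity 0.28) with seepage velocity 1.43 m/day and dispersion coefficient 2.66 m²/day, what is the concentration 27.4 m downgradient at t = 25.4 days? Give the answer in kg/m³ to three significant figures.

0.00859 kg/m³

For an instantaneous plane source, C(x,t) = M/(n_e·A·√(4πDt)) · exp(−(x−vt)²/(4Dt)), with n_e·A the pore (flow) area.
Plume center vt = 1.43 × 25.4 = 36.322 m, so the well at 27.4 m is 8.922 m upgradient of the peak.
√(4πDt) = 29.14 m, giving peak height M/(n_e·A·√(4πDt)) = 11.1/(0.28 × 118 × 29.14) = 0.01153 kg/m³.
(x−vt)²/(4Dt) = (-8.922)²/(4 × 2.66 × 25.4) = 0.2945; exp(−0.2945) = 0.7449.
C = 0.01153 × 0.7449 = 0.00859 kg/m³.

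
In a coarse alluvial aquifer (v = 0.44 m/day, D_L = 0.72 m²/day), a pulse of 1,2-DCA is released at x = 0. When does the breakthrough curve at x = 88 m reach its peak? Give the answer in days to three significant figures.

196 days

For the 1D instantaneous-source solution, setting ∂C/∂t = 0 at fixed x gives v²t² + 2Dt − x² = 0, so t = (√(D² + v²x²) − D)/v².
√(D² + v²x²) = √(0.72² + 0.44² × 88²) = 38.73; v² = 0.1936.
t = (38.73 − 0.72)/0.1936 = 196 days (vs. the pure-advection estimate x/v = 200 d).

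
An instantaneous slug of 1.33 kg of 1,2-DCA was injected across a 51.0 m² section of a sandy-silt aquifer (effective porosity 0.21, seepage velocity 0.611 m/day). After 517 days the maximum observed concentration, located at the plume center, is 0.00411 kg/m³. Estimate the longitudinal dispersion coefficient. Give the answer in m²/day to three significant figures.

0.141 m²/day

At the plume center C_max = M/(n_e·A·√(4πDt)), so D = M²/(4πt·(n_e·A·C_max)²).
n_e·A·C_max = 0.21 × 51.0 × 0.00411 = 0.04402 kg/m.
D = 1.33²/(4π × 517 × 0.04402²) = 0.141 m²/day.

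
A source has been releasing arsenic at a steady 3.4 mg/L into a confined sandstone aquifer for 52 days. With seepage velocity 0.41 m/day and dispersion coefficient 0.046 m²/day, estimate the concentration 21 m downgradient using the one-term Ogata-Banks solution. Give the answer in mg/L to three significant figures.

For a continuous step input, C/C₀ ≈ ½·erfc((x−vt)/(2√(Dt))).
vt = 0.41 × 52 = 21.32 m and 2√(Dt) = 2√(0.046 × 52) = 3.093 m.
Argument (x−vt)/(2√(Dt)) = (21 − 21.32)/3.093 = -0.1035; ½·erfc(-0.1035) = 0.5582.
C = 3.4 × 0.5582 = 1.90 mg/L.

1.90 mg/L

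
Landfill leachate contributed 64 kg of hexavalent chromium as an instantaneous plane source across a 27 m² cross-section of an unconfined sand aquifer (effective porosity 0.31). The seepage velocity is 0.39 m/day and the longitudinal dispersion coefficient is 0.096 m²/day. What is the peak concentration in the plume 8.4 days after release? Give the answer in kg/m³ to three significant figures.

2.40 kg/m³

The peak of an instantaneous 1D plume sits at x = vt; there the Gaussian factor is 1 and C_max = M/(n_e·A·√(4πDt)), where n_e·A is the pore area the mass is dissolved in.
√(4πDt) = √(4π × 0.096 × 8.4) = 3.183 m, so C_max = 64/(0.31 × 27 × 3.183) = 2.40 kg/m³.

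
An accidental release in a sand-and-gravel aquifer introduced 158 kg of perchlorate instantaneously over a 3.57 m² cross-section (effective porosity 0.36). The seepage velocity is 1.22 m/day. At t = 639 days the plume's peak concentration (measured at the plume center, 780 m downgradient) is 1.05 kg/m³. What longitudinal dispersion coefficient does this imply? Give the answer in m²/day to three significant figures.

At the plume center C_max = M/(n_e·A·√(4πDt)), so D = M²/(4πt·(n_e·A·C_max)²).
n_e·A·C_max = 0.36 × 3.57 × 1.05 = 1.349 kg/m.
D = 158²/(4π × 639 × 1.349²) = 1.71 m²/day.

1.71 m²/day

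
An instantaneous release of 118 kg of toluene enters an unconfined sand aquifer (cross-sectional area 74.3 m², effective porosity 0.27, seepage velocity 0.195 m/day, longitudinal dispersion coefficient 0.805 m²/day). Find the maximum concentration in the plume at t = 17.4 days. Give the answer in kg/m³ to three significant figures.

0.443 kg/m³

The peak of an instantaneous 1D plume sits at x = vt; there the Gaussian factor is 1 and C_max = M/(n_e·A·√(4πDt)), where n_e·A is the pore area the mass is dissolved in.
√(4πDt) = √(4π × 0.805 × 17.4) = 13.27 m, so C_max = 118/(0.27 × 74.3 × 13.27) = 0.443 kg/m³.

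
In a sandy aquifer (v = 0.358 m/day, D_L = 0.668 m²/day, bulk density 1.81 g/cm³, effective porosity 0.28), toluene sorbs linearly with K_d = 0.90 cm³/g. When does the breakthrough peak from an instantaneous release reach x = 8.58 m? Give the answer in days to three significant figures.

Retardation factor R = 1 + ρ_b·K_d/n = 1 + 1.81 × 0.90/0.28 = 6.818.
Sorption retards both mechanisms: v_R = v/R = 0.05251 m/day, D_R = D/R = 0.09798 m²/day.
Peak time from v_R²t² + 2D_R t − x² = 0: t = (√(D_R² + v_R²x²) − D_R)/v_R².
√(D_R² + v_R²x²) = √(0.09798² + 0.05251² × 8.58²) = 0.4611; v_R² = 0.002757.
t = (0.4611 − 0.09798)/0.002757 = 132 days.

132 days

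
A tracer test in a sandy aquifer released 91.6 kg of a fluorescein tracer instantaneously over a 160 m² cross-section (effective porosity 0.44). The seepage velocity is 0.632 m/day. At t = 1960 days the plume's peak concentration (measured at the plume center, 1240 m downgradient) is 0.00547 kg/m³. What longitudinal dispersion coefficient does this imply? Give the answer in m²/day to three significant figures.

At the plume center C_max = M/(n_e·A·√(4πDt)), so D = M²/(4πt·(n_e·A·C_max)²).
n_e·A·C_max = 0.44 × 160 × 0.00547 = 0.3851 kg/m.
D = 91.6²/(4π × 1960 × 0.3851²) = 2.30 m²/day.

2.30 m²/day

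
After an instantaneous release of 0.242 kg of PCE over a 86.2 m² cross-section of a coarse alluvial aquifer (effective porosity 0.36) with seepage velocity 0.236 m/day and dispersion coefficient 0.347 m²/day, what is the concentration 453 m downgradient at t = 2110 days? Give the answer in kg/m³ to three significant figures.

For an instantaneous plane source, C(x,t) = M/(n_e·A·√(4πDt)) · exp(−(x−vt)²/(4Dt)), with n_e·A the pore (flow) area.
Plume center vt = 0.236 × 2110 = 497.96 m, so the well at 453 m is 44.96 m upgradient of the peak.
√(4πDt) = 95.92 m, giving peak height M/(n_e·A·√(4πDt)) = 0.242/(0.36 × 86.2 × 95.92) = 8.130e-05 kg/m³.
(x−vt)²/(4Dt) = (-44.96)²/(4 × 0.347 × 2110) = 0.6902; exp(−0.6902) = 0.5015.
C = 8.130e-05 × 0.5015 = 4.08e-05 kg/m³.

4.08e-05 kg/m³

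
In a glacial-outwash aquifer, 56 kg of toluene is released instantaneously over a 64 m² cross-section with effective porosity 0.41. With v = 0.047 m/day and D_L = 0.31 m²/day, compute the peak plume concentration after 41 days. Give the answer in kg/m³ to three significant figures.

The peak of an instantaneous 1D plume sits at x = vt; there the Gaussian factor is 1 and C_max = M/(n_e·A·√(4πDt)), where n_e·A is the pore area the mass is dissolved in.
√(4πDt) = √(4π × 0.31 × 41) = 12.64 m, so C_max = 56/(0.41 × 64 × 12.64) = 0.169 kg/m³.

0.169 kg/m³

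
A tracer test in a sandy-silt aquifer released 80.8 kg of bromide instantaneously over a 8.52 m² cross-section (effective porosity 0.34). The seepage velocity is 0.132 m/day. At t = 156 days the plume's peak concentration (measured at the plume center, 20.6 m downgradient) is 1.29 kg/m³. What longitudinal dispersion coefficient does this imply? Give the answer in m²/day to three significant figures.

0.238 m²/day

At the plume center C_max = M/(n_e·A·√(4πDt)), so D = M²/(4πt·(n_e·A·C_max)²).
n_e·A·C_max = 0.34 × 8.52 × 1.29 = 3.737 kg/m.
D = 80.8²/(4π × 156 × 3.737²) = 0.238 m²/day.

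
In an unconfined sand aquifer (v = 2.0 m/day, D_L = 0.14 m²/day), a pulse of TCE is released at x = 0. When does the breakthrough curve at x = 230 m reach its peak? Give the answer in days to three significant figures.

For the 1D instantaneous-source solution, setting ∂C/∂t = 0 at fixed x gives v²t² + 2Dt − x² = 0, so t = (√(D² + v²x²) − D)/v².
√(D² + v²x²) = √(0.14² + 2.0² × 230²) = 460.0; v² = 4.
t = (460.0 − 0.14)/4 = 115 days (vs. the pure-advection estimate x/v = 115 d).

115 days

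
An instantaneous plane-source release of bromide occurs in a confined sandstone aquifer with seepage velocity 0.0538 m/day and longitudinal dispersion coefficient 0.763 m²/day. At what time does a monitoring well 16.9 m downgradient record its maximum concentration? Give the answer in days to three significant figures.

146 days

For the 1D instantaneous-source solution, setting ∂C/∂t = 0 at fixed x gives v²t² + 2Dt − x² = 0, so t = (√(D² + v²x²) − D)/v².
√(D² + v²x²) = √(0.763² + 0.0538² × 16.9²) = 1.187; v² = 0.00289444.
t = (1.187 − 0.763)/0.00289444 = 146 days (vs. the pure-advection estimate x/v = 314 d).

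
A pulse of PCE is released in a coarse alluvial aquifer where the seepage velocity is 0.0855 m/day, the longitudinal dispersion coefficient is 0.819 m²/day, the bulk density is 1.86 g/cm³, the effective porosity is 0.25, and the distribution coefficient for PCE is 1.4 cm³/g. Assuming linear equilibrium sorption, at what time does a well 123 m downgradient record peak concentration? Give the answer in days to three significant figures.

15200 days

Retardation factor R = 1 + ρ_b·K_d/n = 1 + 1.86 × 1.4/0.25 = 11.42.
Sorption retards both mechanisms: v_R = v/R = 0.007487 m/day, D_R = D/R = 0.07172 m²/day.
Peak time from v_R²t² + 2D_R t − x² = 0: t = (√(D_R² + v_R²x²) − D_R)/v_R².
√(D_R² + v_R²x²) = √(0.07172² + 0.007487² × 123²) = 0.9237; v_R² = 5.606e-05.
t = (0.9237 − 0.07172)/5.606e-05 = 15200 days.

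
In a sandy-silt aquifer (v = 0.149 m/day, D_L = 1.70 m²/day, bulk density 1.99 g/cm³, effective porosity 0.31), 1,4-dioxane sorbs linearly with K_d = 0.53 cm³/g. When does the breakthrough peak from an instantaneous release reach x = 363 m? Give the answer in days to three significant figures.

10400 days

Retardation factor R = 1 + ρ_b·K_d/n = 1 + 1.99 × 0.53/0.31 = 4.402.
Sorption retards both mechanisms: v_R = v/R = 0.03385 m/day, D_R = D/R = 0.3862 m²/day.
Peak time from v_R²t² + 2D_R t − x² = 0: t = (√(D_R² + v_R²x²) − D_R)/v_R².
√(D_R² + v_R²x²) = √(0.3862² + 0.03385² × 363²) = 12.29; v_R² = 0.001146.
t = (12.29 − 0.3862)/0.001146 = 10400 days.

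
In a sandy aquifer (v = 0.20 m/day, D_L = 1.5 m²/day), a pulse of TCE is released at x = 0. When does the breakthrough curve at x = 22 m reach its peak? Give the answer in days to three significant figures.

78.7 days

For the 1D instantaneous-source solution, setting ∂C/∂t = 0 at fixed x gives v²t² + 2Dt − x² = 0, so t = (√(D² + v²x²) − D)/v².
√(D² + v²x²) = √(1.5² + 0.20² × 22²) = 4.649; v² = 0.04.
t = (4.649 − 1.5)/0.04 = 78.7 days (vs. the pure-advection estimate x/v = 110 d).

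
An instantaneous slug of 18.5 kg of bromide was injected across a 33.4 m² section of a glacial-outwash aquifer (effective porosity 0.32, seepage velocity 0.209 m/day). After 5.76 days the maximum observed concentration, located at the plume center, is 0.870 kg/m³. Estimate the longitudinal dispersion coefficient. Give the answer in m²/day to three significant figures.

0.0547 m²/day

At the plume center C_max = M/(n_e·A·√(4πDt)), so D = M²/(4πt·(n_e·A·C_max)²).
n_e·A·C_max = 0.32 × 33.4 × 0.870 = 9.299 kg/m.
D = 18.5²/(4π × 5.76 × 9.299²) = 0.0547 m²/day.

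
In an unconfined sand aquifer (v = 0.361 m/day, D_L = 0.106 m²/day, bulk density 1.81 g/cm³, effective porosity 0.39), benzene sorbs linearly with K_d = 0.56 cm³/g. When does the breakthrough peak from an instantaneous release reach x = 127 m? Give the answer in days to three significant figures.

Retardation factor R = 1 + ρ_b·K_d/n = 1 + 1.81 × 0.56/0.39 = 3.599.
Sorption retards both mechanisms: v_R = v/R = 0.1003 m/day, D_R = D/R = 0.02945 m²/day.
Peak time from v_R²t² + 2D_R t − x² = 0: t = (√(D_R² + v_R²x²) − D_R)/v_R².
√(D_R² + v_R²x²) = √(0.02945² + 0.1003² × 127²) = 12.74; v_R² = 0.01006.
t = (12.74 − 0.02945)/0.01006 = 1260 days.

1260 days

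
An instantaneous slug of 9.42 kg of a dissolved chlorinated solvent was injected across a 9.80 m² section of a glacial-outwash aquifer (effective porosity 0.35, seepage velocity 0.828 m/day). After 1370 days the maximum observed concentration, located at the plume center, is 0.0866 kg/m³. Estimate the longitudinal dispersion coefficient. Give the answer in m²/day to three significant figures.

At the plume center C_max = M/(n_e·A·√(4πDt)), so D = M²/(4πt·(n_e·A·C_max)²).
n_e·A·C_max = 0.35 × 9.80 × 0.0866 = 0.2970 kg/m.
D = 9.42²/(4π × 1370 × 0.2970²) = 0.0584 m²/day.

0.0584 m²/day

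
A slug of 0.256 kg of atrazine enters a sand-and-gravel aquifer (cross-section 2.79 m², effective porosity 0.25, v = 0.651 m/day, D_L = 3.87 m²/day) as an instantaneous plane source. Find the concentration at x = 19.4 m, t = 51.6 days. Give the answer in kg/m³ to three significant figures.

0.00569 kg/m³

For an instantaneous plane source, C(x,t) = M/(n_e·A·√(4πDt)) · exp(−(x−vt)²/(4Dt)), with n_e·A the pore (flow) area.
Plume center vt = 0.651 × 51.6 = 33.5916 m, so the well at 19.4 m is 14.1916 m upgradient of the peak.
√(4πDt) = 50.09 m, giving peak height M/(n_e·A·√(4πDt)) = 0.256/(0.25 × 2.79 × 50.09) = 0.007327 kg/m³.
(x−vt)²/(4Dt) = (-14.1916)²/(4 × 3.87 × 51.6) = 0.2521; exp(−0.2521) = 0.7772.
C = 0.007327 × 0.7772 = 0.00569 kg/m³.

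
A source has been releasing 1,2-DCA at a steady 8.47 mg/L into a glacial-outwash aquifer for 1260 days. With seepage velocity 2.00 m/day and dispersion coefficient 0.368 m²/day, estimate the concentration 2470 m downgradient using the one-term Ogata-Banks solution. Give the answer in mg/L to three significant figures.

8.04 mg/L

For a continuous step input, C/C₀ ≈ ½·erfc((x−vt)/(2√(Dt))).
vt = 2.00 × 1260 = 2520 m and 2√(Dt) = 2√(0.368 × 1260) = 43.07 m.
Argument (x−vt)/(2√(Dt)) = (2470 − 2520)/43.07 = -1.161; ½·erfc(-1.161) = 0.9497.
C = 8.47 × 0.9497 = 8.04 mg/L.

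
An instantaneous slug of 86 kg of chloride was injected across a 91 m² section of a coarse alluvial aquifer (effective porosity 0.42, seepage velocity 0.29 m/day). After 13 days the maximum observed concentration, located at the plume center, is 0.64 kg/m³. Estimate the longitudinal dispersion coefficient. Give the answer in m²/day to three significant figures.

0.0757 m²/day

At the plume center C_max = M/(n_e·A·√(4πDt)), so D = M²/(4πt·(n_e·A·C_max)²).
n_e·A·C_max = 0.42 × 91 × 0.64 = 24.46 kg/m.
D = 86²/(4π × 13 × 24.46²) = 0.0757 m²/day.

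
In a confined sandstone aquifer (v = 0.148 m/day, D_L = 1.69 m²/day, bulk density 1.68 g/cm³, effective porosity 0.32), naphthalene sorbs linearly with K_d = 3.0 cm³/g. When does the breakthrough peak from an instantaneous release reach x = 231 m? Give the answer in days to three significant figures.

Retardation factor R = 1 + ρ_b·K_d/n = 1 + 1.68 × 3.0/0.32 = 16.75.
Sorption retards both mechanisms: v_R = v/R = 0.008836 m/day, D_R = D/R = 0.1009 m²/day.
Peak time from v_R²t² + 2D_R t − x² = 0: t = (√(D_R² + v_R²x²) − D_R)/v_R².
√(D_R² + v_R²x²) = √(0.1009² + 0.008836² × 231²) = 2.044; v_R² = 7.807e-05.
t = (2.044 − 0.1009)/7.807e-05 = 24900 days.

24900 days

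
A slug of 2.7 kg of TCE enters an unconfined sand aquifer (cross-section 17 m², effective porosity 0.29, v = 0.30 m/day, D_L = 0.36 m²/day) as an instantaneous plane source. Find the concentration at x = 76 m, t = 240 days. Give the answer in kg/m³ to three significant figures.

For an instantaneous plane source, C(x,t) = M/(n_e·A·√(4πDt)) · exp(−(x−vt)²/(4Dt)), with n_e·A the pore (flow) area.
Plume center vt = 0.30 × 240 = 72 m, so the well at 76 m is 4 m downgradient of the peak.
√(4πDt) = 32.95 m, giving peak height M/(n_e·A·√(4πDt)) = 2.7/(0.29 × 17 × 32.95) = 0.01662 kg/m³.
(x−vt)²/(4Dt) = (4)²/(4 × 0.36 × 240) = 0.04630; exp(−0.04630) = 0.9548.
C = 0.01662 × 0.9548 = 0.0159 kg/m³.

0.0159 kg/m³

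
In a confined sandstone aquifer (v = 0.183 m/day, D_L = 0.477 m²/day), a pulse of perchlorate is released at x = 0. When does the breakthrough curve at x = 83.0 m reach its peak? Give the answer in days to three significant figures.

440 days

For the 1D instantaneous-source solution, setting ∂C/∂t = 0 at fixed x gives v²t² + 2Dt − x² = 0, so t = (√(D² + v²x²) − D)/v².
√(D² + v²x²) = √(0.477² + 0.183² × 83.0²) = 15.20; v² = 0.033489.
t = (15.20 − 0.477)/0.033489 = 440 days (vs. the pure-advection estimate x/v = 454 d).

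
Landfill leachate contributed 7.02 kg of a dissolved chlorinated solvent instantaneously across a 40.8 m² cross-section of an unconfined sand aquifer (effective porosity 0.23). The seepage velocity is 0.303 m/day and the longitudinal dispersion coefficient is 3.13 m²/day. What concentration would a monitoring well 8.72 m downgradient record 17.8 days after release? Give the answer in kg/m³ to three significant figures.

For an instantaneous plane source, C(x,t) = M/(n_e·A·√(4πDt)) · exp(−(x−vt)²/(4Dt)), with n_e·A the pore (flow) area.
Plume center vt = 0.303 × 17.8 = 5.3934 m, so the well at 8.72 m is 3.3266 m downgradient of the peak.
√(4πDt) = 26.46 m, giving peak height M/(n_e·A·√(4πDt)) = 7.02/(0.23 × 40.8 × 26.46) = 0.02827 kg/m³.
(x−vt)²/(4Dt) = (3.3266)²/(4 × 3.13 × 17.8) = 0.04966; exp(−0.04966) = 0.9516.
C = 0.02827 × 0.9516 = 0.0269 kg/m³.

0.0269 kg/m³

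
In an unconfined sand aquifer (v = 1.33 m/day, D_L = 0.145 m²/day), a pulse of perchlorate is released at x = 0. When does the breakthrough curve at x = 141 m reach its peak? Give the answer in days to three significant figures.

For the 1D instantaneous-source solution, setting ∂C/∂t = 0 at fixed x gives v²t² + 2Dt − x² = 0, so t = (√(D² + v²x²) − D)/v².
√(D² + v²x²) = √(0.145² + 1.33² × 141²) = 187.5; v² = 1.7689.
t = (187.5 − 0.145)/1.7689 = 106 days (vs. the pure-advection estimate x/v = 106 d).

106 days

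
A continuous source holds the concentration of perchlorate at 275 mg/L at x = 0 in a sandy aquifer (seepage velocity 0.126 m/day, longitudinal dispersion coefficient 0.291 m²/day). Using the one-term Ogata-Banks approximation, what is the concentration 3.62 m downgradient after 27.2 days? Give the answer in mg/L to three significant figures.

For a continuous step input, C/C₀ ≈ ½·erfc((x−vt)/(2√(Dt))).
vt = 0.126 × 27.2 = 3.4272 m and 2√(Dt) = 2√(0.291 × 27.2) = 5.627 m.
Argument (x−vt)/(2√(Dt)) = (3.62 − 3.4272)/5.627 = 0.03426; ½·erfc(0.03426) = 0.4807.
C = 275 × 0.4807 = 132 mg/L.

132 mg/L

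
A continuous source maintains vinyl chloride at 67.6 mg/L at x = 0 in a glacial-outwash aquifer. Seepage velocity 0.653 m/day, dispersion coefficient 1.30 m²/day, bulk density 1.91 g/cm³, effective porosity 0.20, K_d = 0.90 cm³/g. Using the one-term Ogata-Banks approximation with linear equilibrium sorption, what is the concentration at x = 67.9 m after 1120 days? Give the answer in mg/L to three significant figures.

46.2 mg/L

Retardation factor R = 1 + ρ_b·K_d/n = 1 + 1.91 × 0.90/0.20 = 9.595.
Sorption retards both mechanisms: v_R = v/R = 0.06806 m/day, D_R = D/R = 0.1355 m²/day.
v_R·t = 0.06806 × 1120 = 76.2272 m; 2√(D_R t) = 24.64 m; argument = (67.9 − 76.2272)/24.64 = -0.3380.
C = C₀ × ½·erfc(-0.3380) = 67.6 × 0.6837 = 46.2 mg/L.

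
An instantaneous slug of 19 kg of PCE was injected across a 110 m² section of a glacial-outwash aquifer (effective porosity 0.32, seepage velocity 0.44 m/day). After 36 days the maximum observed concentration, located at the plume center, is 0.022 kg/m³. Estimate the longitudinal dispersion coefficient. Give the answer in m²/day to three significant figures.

1.33 m²/day

At the plume center C_max = M/(n_e·A·√(4πDt)), so D = M²/(4πt·(n_e·A·C_max)²).
n_e·A·C_max = 0.32 × 110 × 0.022 = 0.7744 kg/m.
D = 19²/(4π × 36 × 0.7744²) = 1.33 m²/day.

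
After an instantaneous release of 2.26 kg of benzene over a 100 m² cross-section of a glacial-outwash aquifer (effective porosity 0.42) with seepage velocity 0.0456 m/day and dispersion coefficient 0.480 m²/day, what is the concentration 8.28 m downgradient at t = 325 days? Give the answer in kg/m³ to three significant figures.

For an instantaneous plane source, C(x,t) = M/(n_e·A·√(4πDt)) · exp(−(x−vt)²/(4Dt)), with n_e·A the pore (flow) area.
Plume center vt = 0.0456 × 325 = 14.82 m, so the well at 8.28 m is 6.54 m upgradient of the peak.
√(4πDt) = 44.28 m, giving peak height M/(n_e·A·√(4πDt)) = 2.26/(0.42 × 100 × 44.28) = 0.001215 kg/m³.
(x−vt)²/(4Dt) = (-6.54)²/(4 × 0.480 × 325) = 0.06854; exp(−0.06854) = 0.9338.
C = 0.001215 × 0.9338 = 0.00113 kg/m³.

0.00113 kg/m³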